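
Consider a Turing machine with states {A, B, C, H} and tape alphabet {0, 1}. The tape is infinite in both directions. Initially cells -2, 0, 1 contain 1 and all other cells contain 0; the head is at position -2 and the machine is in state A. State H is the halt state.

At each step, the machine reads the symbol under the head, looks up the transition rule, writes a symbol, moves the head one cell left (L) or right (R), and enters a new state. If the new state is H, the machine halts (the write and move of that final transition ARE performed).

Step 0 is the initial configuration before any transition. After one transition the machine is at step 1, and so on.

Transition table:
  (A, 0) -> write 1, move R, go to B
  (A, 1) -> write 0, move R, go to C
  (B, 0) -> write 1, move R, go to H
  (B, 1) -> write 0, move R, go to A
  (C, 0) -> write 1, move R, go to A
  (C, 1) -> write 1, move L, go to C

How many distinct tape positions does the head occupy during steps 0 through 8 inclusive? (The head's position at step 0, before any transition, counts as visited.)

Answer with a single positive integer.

Answer: 7

Derivation:
Step 1: in state A at pos -2, read 1 -> (A,1)->write 0,move R,goto C. Now: state=C, head=-1, tape[-3..2]=000110 (head:   ^)
Step 2: in state C at pos -1, read 0 -> (C,0)->write 1,move R,goto A. Now: state=A, head=0, tape[-3..2]=001110 (head:    ^)
Step 3: in state A at pos 0, read 1 -> (A,1)->write 0,move R,goto C. Now: state=C, head=1, tape[-3..2]=001010 (head:     ^)
Step 4: in state C at pos 1, read 1 -> (C,1)->write 1,move L,goto C. Now: state=C, head=0, tape[-3..2]=001010 (head:    ^)
Step 5: in state C at pos 0, read 0 -> (C,0)->write 1,move R,goto A. Now: state=A, head=1, tape[-3..2]=001110 (head:     ^)
Step 6: in state A at pos 1, read 1 -> (A,1)->write 0,move R,goto C. Now: state=C, head=2, tape[-3..3]=0011000 (head:      ^)
Step 7: in state C at pos 2, read 0 -> (C,0)->write 1,move R,goto A. Now: state=A, head=3, tape[-3..4]=00110100 (head:       ^)
Step 8: in state A at pos 3, read 0 -> (A,0)->write 1,move R,goto B. Now: state=B, head=4, tape[-3..5]=001101100 (head:        ^)
Head positions at steps 0..8: starting at -2, distinct positions visited = {-2, -1, 0, 1, 2, 3, 4} -> 7 position(s)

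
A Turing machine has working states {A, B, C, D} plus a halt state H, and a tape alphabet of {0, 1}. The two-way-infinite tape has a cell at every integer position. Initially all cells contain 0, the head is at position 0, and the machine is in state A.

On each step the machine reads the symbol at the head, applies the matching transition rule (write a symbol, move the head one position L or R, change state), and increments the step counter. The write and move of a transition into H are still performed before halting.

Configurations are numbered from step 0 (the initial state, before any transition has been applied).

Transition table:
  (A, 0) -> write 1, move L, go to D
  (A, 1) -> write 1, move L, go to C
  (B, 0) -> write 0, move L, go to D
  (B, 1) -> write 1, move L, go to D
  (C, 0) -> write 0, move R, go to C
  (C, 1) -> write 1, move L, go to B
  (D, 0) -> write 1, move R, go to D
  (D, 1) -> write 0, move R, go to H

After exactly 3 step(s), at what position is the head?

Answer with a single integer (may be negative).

Answer: 1

Derivation:
Step 1: in state A at pos 0, read 0 -> (A,0)->write 1,move L,goto D. Now: state=D, head=-1, tape[-2..1]=0010 (head:  ^)
Step 2: in state D at pos -1, read 0 -> (D,0)->write 1,move R,goto D. Now: state=D, head=0, tape[-2..1]=0110 (head:   ^)
Step 3: in state D at pos 0, read 1 -> (D,1)->write 0,move R,goto H. Now: state=H, head=1, tape[-2..2]=01000 (head:    ^)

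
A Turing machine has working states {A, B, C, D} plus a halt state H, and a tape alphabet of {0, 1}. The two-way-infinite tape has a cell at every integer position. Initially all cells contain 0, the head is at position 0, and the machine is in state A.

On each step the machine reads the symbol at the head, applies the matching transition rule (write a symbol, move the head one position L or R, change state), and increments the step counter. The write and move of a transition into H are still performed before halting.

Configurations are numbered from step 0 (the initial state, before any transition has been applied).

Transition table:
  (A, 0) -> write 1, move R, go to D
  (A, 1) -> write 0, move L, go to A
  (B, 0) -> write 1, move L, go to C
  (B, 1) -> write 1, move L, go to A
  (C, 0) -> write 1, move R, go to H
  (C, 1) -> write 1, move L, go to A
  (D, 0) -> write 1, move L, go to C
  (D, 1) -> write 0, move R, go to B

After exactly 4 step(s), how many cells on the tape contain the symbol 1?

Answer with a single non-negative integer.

Answer: 3

Derivation:
Step 1: in state A at pos 0, read 0 -> (A,0)->write 1,move R,goto D. Now: state=D, head=1, tape[-1..2]=0100 (head:   ^)
Step 2: in state D at pos 1, read 0 -> (D,0)->write 1,move L,goto C. Now: state=C, head=0, tape[-1..2]=0110 (head:  ^)
Step 3: in state C at pos 0, read 1 -> (C,1)->write 1,move L,goto A. Now: state=A, head=-1, tape[-2..2]=00110 (head:  ^)
Step 4: in state A at pos -1, read 0 -> (A,0)->write 1,move R,goto D. Now: state=D, head=0, tape[-2..2]=01110 (head:   ^)
Cells containing 1 after step 4: {-1, 0, 1} -> 3 cell(s)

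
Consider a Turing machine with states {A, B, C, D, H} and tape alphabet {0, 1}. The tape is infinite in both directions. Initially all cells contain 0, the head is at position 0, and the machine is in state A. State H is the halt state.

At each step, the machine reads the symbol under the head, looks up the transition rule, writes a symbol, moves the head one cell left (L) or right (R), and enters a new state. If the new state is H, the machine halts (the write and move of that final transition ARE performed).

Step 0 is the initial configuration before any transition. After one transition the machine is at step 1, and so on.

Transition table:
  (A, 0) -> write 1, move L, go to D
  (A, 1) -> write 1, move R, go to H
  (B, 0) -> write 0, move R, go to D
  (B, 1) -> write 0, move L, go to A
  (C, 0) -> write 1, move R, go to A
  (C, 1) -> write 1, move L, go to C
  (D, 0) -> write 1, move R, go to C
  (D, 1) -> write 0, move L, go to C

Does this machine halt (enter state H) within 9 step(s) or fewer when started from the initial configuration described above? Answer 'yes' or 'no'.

Answer: yes

Derivation:
Step 1: in state A at pos 0, read 0 -> (A,0)->write 1,move L,goto D. Now: state=D, head=-1, tape[-2..1]=0010 (head:  ^)
Step 2: in state D at pos -1, read 0 -> (D,0)->write 1,move R,goto C. Now: state=C, head=0, tape[-2..1]=0110 (head:   ^)
Step 3: in state C at pos 0, read 1 -> (C,1)->write 1,move L,goto C. Now: state=C, head=-1, tape[-2..1]=0110 (head:  ^)
Step 4: in state C at pos -1, read 1 -> (C,1)->write 1,move L,goto C. Now: state=C, head=-2, tape[-3..1]=00110 (head:  ^)
Step 5: in state C at pos -2, read 0 -> (C,0)->write 1,move R,goto A. Now: state=A, head=-1, tape[-3..1]=01110 (head:   ^)
Step 6: in state A at pos -1, read 1 -> (A,1)->write 1,move R,goto H. Now: state=H, head=0, tape[-3..1]=01110 (head:    ^)
State H reached at step 6; 6 <= 9 -> yes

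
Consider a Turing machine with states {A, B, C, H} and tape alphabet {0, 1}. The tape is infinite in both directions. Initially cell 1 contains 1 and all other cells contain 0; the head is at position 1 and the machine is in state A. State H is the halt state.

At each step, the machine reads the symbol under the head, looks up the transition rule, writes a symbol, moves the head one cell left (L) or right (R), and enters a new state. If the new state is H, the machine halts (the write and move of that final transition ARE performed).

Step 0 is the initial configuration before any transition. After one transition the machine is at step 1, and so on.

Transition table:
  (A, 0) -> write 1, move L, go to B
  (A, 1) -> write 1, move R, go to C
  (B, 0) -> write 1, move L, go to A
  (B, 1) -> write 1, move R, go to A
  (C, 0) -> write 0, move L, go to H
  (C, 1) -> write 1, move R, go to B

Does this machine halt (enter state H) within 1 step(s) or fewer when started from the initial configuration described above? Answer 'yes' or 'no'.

Step 1: in state A at pos 1, read 1 -> (A,1)->write 1,move R,goto C. Now: state=C, head=2, tape[0..3]=0100 (head:   ^)
After 1 step(s): state = C (not H) -> not halted within 1 -> no

Answer: no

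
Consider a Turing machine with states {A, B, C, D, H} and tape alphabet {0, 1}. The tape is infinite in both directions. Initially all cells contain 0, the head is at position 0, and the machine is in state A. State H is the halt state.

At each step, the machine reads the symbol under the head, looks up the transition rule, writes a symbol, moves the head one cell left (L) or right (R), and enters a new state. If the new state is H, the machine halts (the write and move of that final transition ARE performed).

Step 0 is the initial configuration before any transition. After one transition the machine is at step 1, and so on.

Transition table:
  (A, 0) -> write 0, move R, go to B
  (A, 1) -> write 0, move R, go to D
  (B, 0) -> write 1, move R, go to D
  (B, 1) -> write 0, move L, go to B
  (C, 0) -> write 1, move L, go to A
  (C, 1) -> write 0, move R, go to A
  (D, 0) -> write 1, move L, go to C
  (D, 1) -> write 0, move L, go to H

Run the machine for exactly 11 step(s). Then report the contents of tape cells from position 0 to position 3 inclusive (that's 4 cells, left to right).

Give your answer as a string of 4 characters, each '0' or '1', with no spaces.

Step 1: in state A at pos 0, read 0 -> (A,0)->write 0,move R,goto B. Now: state=B, head=1, tape[-1..2]=0000 (head:   ^)
Step 2: in state B at pos 1, read 0 -> (B,0)->write 1,move R,goto D. Now: state=D, head=2, tape[-1..3]=00100 (head:    ^)
Step 3: in state D at pos 2, read 0 -> (D,0)->write 1,move L,goto C. Now: state=C, head=1, tape[-1..3]=00110 (head:   ^)
Step 4: in state C at pos 1, read 1 -> (C,1)->write 0,move R,goto A. Now: state=A, head=2, tape[-1..3]=00010 (head:    ^)
Step 5: in state A at pos 2, read 1 -> (A,1)->write 0,move R,goto D. Now: state=D, head=3, tape[-1..4]=000000 (head:     ^)
Step 6: in state D at pos 3, read 0 -> (D,0)->write 1,move L,goto C. Now: state=C, head=2, tape[-1..4]=000010 (head:    ^)
Step 7: in state C at pos 2, read 0 -> (C,0)->write 1,move L,goto A. Now: state=A, head=1, tape[-1..4]=000110 (head:   ^)
Step 8: in state A at pos 1, read 0 -> (A,0)->write 0,move R,goto B. Now: state=B, head=2, tape[-1..4]=000110 (head:    ^)
Step 9: in state B at pos 2, read 1 -> (B,1)->write 0,move L,goto B. Now: state=B, head=1, tape[-1..4]=000010 (head:   ^)
Step 10: in state B at pos 1, read 0 -> (B,0)->write 1,move R,goto D. Now: state=D, head=2, tape[-1..4]=001010 (head:    ^)
Step 11: in state D at pos 2, read 0 -> (D,0)->write 1,move L,goto C. Now: state=C, head=1, tape[-1..4]=001110 (head:   ^)

Answer: 0111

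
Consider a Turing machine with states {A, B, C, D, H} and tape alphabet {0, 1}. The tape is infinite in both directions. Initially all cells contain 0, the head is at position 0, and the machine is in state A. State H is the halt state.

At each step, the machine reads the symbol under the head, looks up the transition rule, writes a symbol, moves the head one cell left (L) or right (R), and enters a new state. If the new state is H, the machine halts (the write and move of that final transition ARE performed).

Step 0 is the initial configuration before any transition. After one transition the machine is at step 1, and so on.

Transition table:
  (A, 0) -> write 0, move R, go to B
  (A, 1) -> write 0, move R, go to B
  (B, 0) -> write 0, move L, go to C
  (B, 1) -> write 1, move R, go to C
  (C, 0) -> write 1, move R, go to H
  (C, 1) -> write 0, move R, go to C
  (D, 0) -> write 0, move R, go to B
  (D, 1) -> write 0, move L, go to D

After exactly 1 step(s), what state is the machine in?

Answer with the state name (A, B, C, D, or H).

Answer: B

Derivation:
Step 1: in state A at pos 0, read 0 -> (A,0)->write 0,move R,goto B. Now: state=B, head=1, tape[-1..2]=0000 (head:   ^)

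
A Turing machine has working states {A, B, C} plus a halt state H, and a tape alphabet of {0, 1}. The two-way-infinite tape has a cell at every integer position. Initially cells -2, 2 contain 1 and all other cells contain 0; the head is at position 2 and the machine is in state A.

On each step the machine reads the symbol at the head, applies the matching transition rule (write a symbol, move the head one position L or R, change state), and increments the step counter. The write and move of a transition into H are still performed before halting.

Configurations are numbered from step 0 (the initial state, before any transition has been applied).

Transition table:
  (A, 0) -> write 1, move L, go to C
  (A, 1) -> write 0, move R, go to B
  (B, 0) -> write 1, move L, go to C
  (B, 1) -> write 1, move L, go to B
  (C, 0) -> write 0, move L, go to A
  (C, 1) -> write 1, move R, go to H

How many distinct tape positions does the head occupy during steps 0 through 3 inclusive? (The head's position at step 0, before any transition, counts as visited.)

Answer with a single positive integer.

Step 1: in state A at pos 2, read 1 -> (A,1)->write 0,move R,goto B. Now: state=B, head=3, tape[-3..4]=01000000 (head:       ^)
Step 2: in state B at pos 3, read 0 -> (B,0)->write 1,move L,goto C. Now: state=C, head=2, tape[-3..4]=01000010 (head:      ^)
Step 3: in state C at pos 2, read 0 -> (C,0)->write 0,move L,goto A. Now: state=A, head=1, tape[-3..4]=01000010 (head:     ^)
Head positions at steps 0..3: starting at 2, distinct positions visited = {1, 2, 3} -> 3 position(s)

Answer: 3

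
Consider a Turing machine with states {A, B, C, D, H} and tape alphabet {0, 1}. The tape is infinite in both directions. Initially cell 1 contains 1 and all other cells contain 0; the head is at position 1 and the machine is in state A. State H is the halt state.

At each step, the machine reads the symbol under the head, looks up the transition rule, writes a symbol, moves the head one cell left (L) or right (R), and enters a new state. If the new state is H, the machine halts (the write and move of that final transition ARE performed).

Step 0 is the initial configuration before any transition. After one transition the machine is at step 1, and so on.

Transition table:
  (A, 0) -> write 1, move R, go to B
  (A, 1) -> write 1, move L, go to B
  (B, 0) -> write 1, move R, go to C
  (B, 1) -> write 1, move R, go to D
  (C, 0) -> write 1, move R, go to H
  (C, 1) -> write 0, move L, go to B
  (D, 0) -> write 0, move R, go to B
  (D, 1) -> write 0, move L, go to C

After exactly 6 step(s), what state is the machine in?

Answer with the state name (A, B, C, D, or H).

Step 1: in state A at pos 1, read 1 -> (A,1)->write 1,move L,goto B. Now: state=B, head=0, tape[-1..2]=0010 (head:  ^)
Step 2: in state B at pos 0, read 0 -> (B,0)->write 1,move R,goto C. Now: state=C, head=1, tape[-1..2]=0110 (head:   ^)
Step 3: in state C at pos 1, read 1 -> (C,1)->write 0,move L,goto B. Now: state=B, head=0, tape[-1..2]=0100 (head:  ^)
Step 4: in state B at pos 0, read 1 -> (B,1)->write 1,move R,goto D. Now: state=D, head=1, tape[-1..2]=0100 (head:   ^)
Step 5: in state D at pos 1, read 0 -> (D,0)->write 0,move R,goto B. Now: state=B, head=2, tape[-1..3]=01000 (head:    ^)
Step 6: in state B at pos 2, read 0 -> (B,0)->write 1,move R,goto C. Now: state=C, head=3, tape[-1..4]=010100 (head:     ^)

Answer: C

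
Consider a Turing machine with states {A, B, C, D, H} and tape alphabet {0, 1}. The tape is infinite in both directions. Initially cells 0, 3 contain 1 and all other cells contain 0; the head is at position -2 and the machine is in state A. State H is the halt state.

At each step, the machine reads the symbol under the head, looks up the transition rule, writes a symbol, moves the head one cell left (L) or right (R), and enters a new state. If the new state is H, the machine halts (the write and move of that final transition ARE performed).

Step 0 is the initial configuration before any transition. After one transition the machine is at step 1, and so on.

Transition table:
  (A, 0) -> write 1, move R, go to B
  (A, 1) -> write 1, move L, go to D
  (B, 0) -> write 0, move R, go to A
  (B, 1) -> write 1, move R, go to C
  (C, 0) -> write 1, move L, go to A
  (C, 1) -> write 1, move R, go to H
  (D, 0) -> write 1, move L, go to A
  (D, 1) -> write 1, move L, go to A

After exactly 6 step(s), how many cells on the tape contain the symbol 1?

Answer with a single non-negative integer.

Answer: 5

Derivation:
Step 1: in state A at pos -2, read 0 -> (A,0)->write 1,move R,goto B. Now: state=B, head=-1, tape[-3..4]=01010010 (head:   ^)
Step 2: in state B at pos -1, read 0 -> (B,0)->write 0,move R,goto A. Now: state=A, head=0, tape[-3..4]=01010010 (head:    ^)
Step 3: in state A at pos 0, read 1 -> (A,1)->write 1,move L,goto D. Now: state=D, head=-1, tape[-3..4]=01010010 (head:   ^)
Step 4: in state D at pos -1, read 0 -> (D,0)->write 1,move L,goto A. Now: state=A, head=-2, tape[-3..4]=01110010 (head:  ^)
Step 5: in state A at pos -2, read 1 -> (A,1)->write 1,move L,goto D. Now: state=D, head=-3, tape[-4..4]=001110010 (head:  ^)
Step 6: in state D at pos -3, read 0 -> (D,0)->write 1,move L,goto A. Now: state=A, head=-4, tape[-5..4]=0011110010 (head:  ^)
Cells containing 1 after step 6: {-3, -2, -1, 0, 3} -> 5 cell(s)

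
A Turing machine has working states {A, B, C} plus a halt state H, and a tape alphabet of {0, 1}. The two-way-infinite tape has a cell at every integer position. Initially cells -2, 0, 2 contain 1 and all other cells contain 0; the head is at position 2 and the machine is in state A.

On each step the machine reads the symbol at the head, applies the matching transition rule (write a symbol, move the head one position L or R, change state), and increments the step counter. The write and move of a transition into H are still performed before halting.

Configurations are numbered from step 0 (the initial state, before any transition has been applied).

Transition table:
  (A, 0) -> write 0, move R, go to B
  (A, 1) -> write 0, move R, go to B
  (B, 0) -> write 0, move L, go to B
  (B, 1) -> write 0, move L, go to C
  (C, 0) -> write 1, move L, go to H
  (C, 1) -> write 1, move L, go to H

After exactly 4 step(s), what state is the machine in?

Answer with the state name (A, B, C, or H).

Answer: B

Derivation:
Step 1: in state A at pos 2, read 1 -> (A,1)->write 0,move R,goto B. Now: state=B, head=3, tape[-3..4]=01010000 (head:       ^)
Step 2: in state B at pos 3, read 0 -> (B,0)->write 0,move L,goto B. Now: state=B, head=2, tape[-3..4]=01010000 (head:      ^)
Step 3: in state B at pos 2, read 0 -> (B,0)->write 0,move L,goto B. Now: state=B, head=1, tape[-3..4]=01010000 (head:     ^)
Step 4: in state B at pos 1, read 0 -> (B,0)->write 0,move L,goto B. Now: state=B, head=0, tape[-3..4]=01010000 (head:    ^)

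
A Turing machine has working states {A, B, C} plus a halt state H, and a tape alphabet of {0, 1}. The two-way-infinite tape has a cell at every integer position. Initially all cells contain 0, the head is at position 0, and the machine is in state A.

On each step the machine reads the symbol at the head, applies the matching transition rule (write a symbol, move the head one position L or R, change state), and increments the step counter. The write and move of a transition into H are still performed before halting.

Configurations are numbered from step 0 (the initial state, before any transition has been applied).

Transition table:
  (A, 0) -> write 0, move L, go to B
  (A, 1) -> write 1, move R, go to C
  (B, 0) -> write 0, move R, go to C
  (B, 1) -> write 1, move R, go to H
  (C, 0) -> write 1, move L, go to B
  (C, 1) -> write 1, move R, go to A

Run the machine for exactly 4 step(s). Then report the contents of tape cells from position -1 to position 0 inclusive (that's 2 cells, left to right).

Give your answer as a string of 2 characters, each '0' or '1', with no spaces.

Answer: 01

Derivation:
Step 1: in state A at pos 0, read 0 -> (A,0)->write 0,move L,goto B. Now: state=B, head=-1, tape[-2..1]=0000 (head:  ^)
Step 2: in state B at pos -1, read 0 -> (B,0)->write 0,move R,goto C. Now: state=C, head=0, tape[-2..1]=0000 (head:   ^)
Step 3: in state C at pos 0, read 0 -> (C,0)->write 1,move L,goto B. Now: state=B, head=-1, tape[-2..1]=0010 (head:  ^)
Step 4: in state B at pos -1, read 0 -> (B,0)->write 0,move R,goto C. Now: state=C, head=0, tape[-2..1]=0010 (head:   ^)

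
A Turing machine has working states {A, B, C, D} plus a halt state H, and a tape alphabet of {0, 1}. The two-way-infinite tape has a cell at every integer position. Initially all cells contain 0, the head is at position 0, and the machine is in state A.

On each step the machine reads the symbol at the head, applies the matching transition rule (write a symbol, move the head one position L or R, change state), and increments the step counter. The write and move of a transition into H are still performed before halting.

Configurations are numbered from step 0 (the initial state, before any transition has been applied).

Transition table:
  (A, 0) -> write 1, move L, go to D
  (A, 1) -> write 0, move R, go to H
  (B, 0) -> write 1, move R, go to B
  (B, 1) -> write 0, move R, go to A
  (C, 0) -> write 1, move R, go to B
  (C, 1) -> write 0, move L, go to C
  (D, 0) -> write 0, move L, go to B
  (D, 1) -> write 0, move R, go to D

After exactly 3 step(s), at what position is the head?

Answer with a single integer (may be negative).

Step 1: in state A at pos 0, read 0 -> (A,0)->write 1,move L,goto D. Now: state=D, head=-1, tape[-2..1]=0010 (head:  ^)
Step 2: in state D at pos -1, read 0 -> (D,0)->write 0,move L,goto B. Now: state=B, head=-2, tape[-3..1]=00010 (head:  ^)
Step 3: in state B at pos -2, read 0 -> (B,0)->write 1,move R,goto B. Now: state=B, head=-1, tape[-3..1]=01010 (head:   ^)

Answer: -1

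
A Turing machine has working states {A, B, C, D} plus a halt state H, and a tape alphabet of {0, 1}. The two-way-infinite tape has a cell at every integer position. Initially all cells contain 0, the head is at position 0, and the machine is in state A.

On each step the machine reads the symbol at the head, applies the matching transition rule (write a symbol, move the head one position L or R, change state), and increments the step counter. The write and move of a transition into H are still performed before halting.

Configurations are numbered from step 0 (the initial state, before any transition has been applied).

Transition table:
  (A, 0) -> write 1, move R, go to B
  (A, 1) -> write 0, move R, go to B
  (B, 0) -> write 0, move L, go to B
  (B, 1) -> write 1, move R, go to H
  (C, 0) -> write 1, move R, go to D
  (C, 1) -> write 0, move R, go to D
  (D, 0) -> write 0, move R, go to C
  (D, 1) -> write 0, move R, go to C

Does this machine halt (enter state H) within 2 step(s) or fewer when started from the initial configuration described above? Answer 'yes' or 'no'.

Step 1: in state A at pos 0, read 0 -> (A,0)->write 1,move R,goto B. Now: state=B, head=1, tape[-1..2]=0100 (head:   ^)
Step 2: in state B at pos 1, read 0 -> (B,0)->write 0,move L,goto B. Now: state=B, head=0, tape[-1..2]=0100 (head:  ^)
After 2 step(s): state = B (not H) -> not halted within 2 -> no

Answer: no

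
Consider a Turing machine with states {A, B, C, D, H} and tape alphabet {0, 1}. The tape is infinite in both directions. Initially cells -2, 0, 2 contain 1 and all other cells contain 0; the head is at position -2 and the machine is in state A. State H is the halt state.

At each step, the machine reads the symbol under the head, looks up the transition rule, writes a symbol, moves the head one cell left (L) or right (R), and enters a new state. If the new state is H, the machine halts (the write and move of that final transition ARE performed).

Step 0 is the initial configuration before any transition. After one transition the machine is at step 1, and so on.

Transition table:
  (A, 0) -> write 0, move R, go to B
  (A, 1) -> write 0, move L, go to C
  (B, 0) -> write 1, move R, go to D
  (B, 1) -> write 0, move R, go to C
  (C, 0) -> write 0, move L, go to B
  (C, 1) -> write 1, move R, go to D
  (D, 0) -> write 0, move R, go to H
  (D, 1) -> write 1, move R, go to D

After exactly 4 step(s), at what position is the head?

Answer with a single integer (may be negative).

Answer: -2

Derivation:
Step 1: in state A at pos -2, read 1 -> (A,1)->write 0,move L,goto C. Now: state=C, head=-3, tape[-4..3]=00001010 (head:  ^)
Step 2: in state C at pos -3, read 0 -> (C,0)->write 0,move L,goto B. Now: state=B, head=-4, tape[-5..3]=000001010 (head:  ^)
Step 3: in state B at pos -4, read 0 -> (B,0)->write 1,move R,goto D. Now: state=D, head=-3, tape[-5..3]=010001010 (head:   ^)
Step 4: in state D at pos -3, read 0 -> (D,0)->write 0,move R,goto H. Now: state=H, head=-2, tape[-5..3]=010001010 (head:    ^)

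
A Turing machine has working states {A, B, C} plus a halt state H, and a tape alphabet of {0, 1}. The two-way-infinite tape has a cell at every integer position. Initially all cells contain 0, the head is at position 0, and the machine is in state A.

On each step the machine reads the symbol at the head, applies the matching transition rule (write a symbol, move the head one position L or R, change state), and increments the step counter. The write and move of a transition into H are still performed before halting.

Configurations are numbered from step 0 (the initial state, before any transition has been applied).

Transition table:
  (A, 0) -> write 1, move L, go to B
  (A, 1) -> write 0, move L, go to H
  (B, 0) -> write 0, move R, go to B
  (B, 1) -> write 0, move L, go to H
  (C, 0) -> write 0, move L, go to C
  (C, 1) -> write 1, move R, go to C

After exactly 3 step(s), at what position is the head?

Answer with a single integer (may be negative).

Answer: -1

Derivation:
Step 1: in state A at pos 0, read 0 -> (A,0)->write 1,move L,goto B. Now: state=B, head=-1, tape[-2..1]=0010 (head:  ^)
Step 2: in state B at pos -1, read 0 -> (B,0)->write 0,move R,goto B. Now: state=B, head=0, tape[-2..1]=0010 (head:   ^)
Step 3: in state B at pos 0, read 1 -> (B,1)->write 0,move L,goto H. Now: state=H, head=-1, tape[-2..1]=0000 (head:  ^)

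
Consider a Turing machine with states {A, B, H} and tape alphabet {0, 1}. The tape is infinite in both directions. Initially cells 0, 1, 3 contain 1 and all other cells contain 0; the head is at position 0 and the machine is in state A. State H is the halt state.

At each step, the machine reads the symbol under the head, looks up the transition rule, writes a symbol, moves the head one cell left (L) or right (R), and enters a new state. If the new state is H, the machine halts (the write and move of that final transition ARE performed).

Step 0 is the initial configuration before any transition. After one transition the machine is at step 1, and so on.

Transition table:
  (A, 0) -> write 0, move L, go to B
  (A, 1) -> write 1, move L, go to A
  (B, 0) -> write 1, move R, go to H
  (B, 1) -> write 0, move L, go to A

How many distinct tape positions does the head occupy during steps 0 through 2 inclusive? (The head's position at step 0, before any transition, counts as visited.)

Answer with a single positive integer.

Step 1: in state A at pos 0, read 1 -> (A,1)->write 1,move L,goto A. Now: state=A, head=-1, tape[-2..4]=0011010 (head:  ^)
Step 2: in state A at pos -1, read 0 -> (A,0)->write 0,move L,goto B. Now: state=B, head=-2, tape[-3..4]=00011010 (head:  ^)
Head positions at steps 0..2: starting at 0, distinct positions visited = {-2, -1, 0} -> 3 position(s)

Answer: 3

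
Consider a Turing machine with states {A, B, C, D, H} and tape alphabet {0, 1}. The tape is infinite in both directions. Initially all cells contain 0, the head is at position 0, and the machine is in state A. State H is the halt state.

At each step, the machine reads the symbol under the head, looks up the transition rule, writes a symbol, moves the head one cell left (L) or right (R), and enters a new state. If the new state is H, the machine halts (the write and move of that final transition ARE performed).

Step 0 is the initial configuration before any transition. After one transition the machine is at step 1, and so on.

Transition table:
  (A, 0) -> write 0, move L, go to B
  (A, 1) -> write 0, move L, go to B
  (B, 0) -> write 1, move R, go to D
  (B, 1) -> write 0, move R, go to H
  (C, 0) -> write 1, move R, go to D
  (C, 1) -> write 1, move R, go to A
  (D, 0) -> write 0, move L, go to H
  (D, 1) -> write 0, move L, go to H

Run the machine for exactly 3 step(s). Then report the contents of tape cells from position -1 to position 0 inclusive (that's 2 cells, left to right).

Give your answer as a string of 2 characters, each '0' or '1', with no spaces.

Answer: 10

Derivation:
Step 1: in state A at pos 0, read 0 -> (A,0)->write 0,move L,goto B. Now: state=B, head=-1, tape[-2..1]=0000 (head:  ^)
Step 2: in state B at pos -1, read 0 -> (B,0)->write 1,move R,goto D. Now: state=D, head=0, tape[-2..1]=0100 (head:   ^)
Step 3: in state D at pos 0, read 0 -> (D,0)->write 0,move L,goto H. Now: state=H, head=-1, tape[-2..1]=0100 (head:  ^)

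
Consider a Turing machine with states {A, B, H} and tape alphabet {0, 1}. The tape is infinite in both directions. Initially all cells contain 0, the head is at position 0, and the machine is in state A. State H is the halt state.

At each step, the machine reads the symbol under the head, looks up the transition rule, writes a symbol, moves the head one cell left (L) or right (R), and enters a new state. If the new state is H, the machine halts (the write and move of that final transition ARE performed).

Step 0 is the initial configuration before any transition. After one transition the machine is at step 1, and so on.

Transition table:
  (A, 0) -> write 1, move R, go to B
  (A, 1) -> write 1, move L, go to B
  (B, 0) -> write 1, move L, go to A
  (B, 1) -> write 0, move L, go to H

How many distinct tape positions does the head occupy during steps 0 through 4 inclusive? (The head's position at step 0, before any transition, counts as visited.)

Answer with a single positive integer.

Answer: 4

Derivation:
Step 1: in state A at pos 0, read 0 -> (A,0)->write 1,move R,goto B. Now: state=B, head=1, tape[-1..2]=0100 (head:   ^)
Step 2: in state B at pos 1, read 0 -> (B,0)->write 1,move L,goto A. Now: state=A, head=0, tape[-1..2]=0110 (head:  ^)
Step 3: in state A at pos 0, read 1 -> (A,1)->write 1,move L,goto B. Now: state=B, head=-1, tape[-2..2]=00110 (head:  ^)
Step 4: in state B at pos -1, read 0 -> (B,0)->write 1,move L,goto A. Now: state=A, head=-2, tape[-3..2]=001110 (head:  ^)
Head positions at steps 0..4: starting at 0, distinct positions visited = {-2, -1, 0, 1} -> 4 position(s)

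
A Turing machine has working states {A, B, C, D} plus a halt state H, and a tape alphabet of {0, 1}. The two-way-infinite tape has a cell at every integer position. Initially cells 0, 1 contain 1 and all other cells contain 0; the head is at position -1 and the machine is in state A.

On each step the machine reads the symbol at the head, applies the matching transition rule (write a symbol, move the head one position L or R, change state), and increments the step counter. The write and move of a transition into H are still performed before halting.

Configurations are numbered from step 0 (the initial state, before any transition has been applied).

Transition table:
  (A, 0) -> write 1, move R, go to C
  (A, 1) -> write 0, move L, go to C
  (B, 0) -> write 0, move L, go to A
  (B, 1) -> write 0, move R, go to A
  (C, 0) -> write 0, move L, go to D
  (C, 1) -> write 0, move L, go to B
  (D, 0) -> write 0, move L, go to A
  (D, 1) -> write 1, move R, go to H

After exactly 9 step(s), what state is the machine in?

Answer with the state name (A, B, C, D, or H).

Answer: H

Derivation:
Step 1: in state A at pos -1, read 0 -> (A,0)->write 1,move R,goto C. Now: state=C, head=0, tape[-2..2]=01110 (head:   ^)
Step 2: in state C at pos 0, read 1 -> (C,1)->write 0,move L,goto B. Now: state=B, head=-1, tape[-2..2]=01010 (head:  ^)
Step 3: in state B at pos -1, read 1 -> (B,1)->write 0,move R,goto A. Now: state=A, head=0, tape[-2..2]=00010 (head:   ^)
Step 4: in state A at pos 0, read 0 -> (A,0)->write 1,move R,goto C. Now: state=C, head=1, tape[-2..2]=00110 (head:    ^)
Step 5: in state C at pos 1, read 1 -> (C,1)->write 0,move L,goto B. Now: state=B, head=0, tape[-2..2]=00100 (head:   ^)
Step 6: in state B at pos 0, read 1 -> (B,1)->write 0,move R,goto A. Now: state=A, head=1, tape[-2..2]=00000 (head:    ^)
Step 7: in state A at pos 1, read 0 -> (A,0)->write 1,move R,goto C. Now: state=C, head=2, tape[-2..3]=000100 (head:     ^)
Step 8: in state C at pos 2, read 0 -> (C,0)->write 0,move L,goto D. Now: state=D, head=1, tape[-2..3]=000100 (head:    ^)
Step 9: in state D at pos 1, read 1 -> (D,1)->write 1,move R,goto H. Now: state=H, head=2, tape[-2..3]=000100 (head:     ^)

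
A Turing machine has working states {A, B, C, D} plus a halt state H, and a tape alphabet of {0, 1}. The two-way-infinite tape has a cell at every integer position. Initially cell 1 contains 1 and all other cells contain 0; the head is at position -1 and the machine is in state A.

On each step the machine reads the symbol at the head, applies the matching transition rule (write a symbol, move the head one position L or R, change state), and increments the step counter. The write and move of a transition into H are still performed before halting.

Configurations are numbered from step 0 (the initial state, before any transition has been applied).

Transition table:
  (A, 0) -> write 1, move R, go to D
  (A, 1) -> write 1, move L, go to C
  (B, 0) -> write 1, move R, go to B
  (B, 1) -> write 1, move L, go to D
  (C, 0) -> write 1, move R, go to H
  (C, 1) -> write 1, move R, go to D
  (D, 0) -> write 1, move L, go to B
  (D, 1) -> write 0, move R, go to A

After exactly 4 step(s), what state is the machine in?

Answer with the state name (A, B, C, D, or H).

Step 1: in state A at pos -1, read 0 -> (A,0)->write 1,move R,goto D. Now: state=D, head=0, tape[-2..2]=01010 (head:   ^)
Step 2: in state D at pos 0, read 0 -> (D,0)->write 1,move L,goto B. Now: state=B, head=-1, tape[-2..2]=01110 (head:  ^)
Step 3: in state B at pos -1, read 1 -> (B,1)->write 1,move L,goto D. Now: state=D, head=-2, tape[-3..2]=001110 (head:  ^)
Step 4: in state D at pos -2, read 0 -> (D,0)->write 1,move L,goto B. Now: state=B, head=-3, tape[-4..2]=0011110 (head:  ^)

Answer: B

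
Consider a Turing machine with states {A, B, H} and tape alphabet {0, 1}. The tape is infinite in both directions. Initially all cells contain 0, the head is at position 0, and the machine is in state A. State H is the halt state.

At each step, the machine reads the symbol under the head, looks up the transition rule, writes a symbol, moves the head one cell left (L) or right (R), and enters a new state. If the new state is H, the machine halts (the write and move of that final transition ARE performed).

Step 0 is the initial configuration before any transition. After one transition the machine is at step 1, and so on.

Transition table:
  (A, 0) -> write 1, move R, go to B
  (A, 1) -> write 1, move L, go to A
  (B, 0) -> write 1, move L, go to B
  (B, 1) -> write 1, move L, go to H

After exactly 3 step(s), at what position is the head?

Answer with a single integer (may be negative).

Answer: -1

Derivation:
Step 1: in state A at pos 0, read 0 -> (A,0)->write 1,move R,goto B. Now: state=B, head=1, tape[-1..2]=0100 (head:   ^)
Step 2: in state B at pos 1, read 0 -> (B,0)->write 1,move L,goto B. Now: state=B, head=0, tape[-1..2]=0110 (head:  ^)
Step 3: in state B at pos 0, read 1 -> (B,1)->write 1,move L,goto H. Now: state=H, head=-1, tape[-2..2]=00110 (head:  ^)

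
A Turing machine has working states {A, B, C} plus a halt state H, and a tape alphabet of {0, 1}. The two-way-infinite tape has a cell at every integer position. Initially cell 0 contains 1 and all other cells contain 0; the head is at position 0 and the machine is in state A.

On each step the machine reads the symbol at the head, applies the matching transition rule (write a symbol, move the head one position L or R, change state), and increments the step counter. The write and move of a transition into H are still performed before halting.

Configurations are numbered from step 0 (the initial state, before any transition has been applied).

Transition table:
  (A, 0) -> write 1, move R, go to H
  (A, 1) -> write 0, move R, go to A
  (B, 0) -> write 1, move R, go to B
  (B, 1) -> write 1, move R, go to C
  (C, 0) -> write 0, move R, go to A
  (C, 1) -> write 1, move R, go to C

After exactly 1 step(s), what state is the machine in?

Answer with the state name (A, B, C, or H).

Step 1: in state A at pos 0, read 1 -> (A,1)->write 0,move R,goto A. Now: state=A, head=1, tape[-1..2]=0000 (head:   ^)

Answer: A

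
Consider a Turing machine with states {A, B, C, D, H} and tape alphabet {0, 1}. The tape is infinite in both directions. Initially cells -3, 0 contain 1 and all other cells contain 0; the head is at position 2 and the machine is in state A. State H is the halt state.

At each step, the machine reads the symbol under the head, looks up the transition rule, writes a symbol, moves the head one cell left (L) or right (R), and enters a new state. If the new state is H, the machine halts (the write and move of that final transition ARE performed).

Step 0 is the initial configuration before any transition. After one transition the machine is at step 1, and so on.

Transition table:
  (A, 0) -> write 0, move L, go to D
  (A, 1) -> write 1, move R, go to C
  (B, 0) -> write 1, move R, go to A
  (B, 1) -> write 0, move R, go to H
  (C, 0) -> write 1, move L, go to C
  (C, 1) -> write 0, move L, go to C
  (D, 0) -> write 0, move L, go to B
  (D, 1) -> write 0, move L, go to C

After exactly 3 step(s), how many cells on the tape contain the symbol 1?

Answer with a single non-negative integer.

Step 1: in state A at pos 2, read 0 -> (A,0)->write 0,move L,goto D. Now: state=D, head=1, tape[-4..3]=01001000 (head:      ^)
Step 2: in state D at pos 1, read 0 -> (D,0)->write 0,move L,goto B. Now: state=B, head=0, tape[-4..3]=01001000 (head:     ^)
Step 3: in state B at pos 0, read 1 -> (B,1)->write 0,move R,goto H. Now: state=H, head=1, tape[-4..3]=01000000 (head:      ^)
Cells containing 1 after step 3: {-3} -> 1 cell(s)

Answer: 1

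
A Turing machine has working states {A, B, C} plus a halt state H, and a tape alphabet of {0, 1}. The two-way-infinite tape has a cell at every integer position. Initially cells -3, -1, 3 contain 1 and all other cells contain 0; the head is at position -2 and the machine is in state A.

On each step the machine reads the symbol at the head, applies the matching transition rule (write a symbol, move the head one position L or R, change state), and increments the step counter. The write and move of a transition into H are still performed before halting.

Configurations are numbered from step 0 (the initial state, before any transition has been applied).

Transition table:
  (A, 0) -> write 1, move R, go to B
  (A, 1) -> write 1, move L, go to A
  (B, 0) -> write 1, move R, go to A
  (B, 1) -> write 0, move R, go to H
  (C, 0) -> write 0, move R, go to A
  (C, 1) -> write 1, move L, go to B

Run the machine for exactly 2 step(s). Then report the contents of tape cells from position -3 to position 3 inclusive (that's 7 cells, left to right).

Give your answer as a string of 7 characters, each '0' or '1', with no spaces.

Answer: 1100001

Derivation:
Step 1: in state A at pos -2, read 0 -> (A,0)->write 1,move R,goto B. Now: state=B, head=-1, tape[-4..4]=011100010 (head:    ^)
Step 2: in state B at pos -1, read 1 -> (B,1)->write 0,move R,goto H. Now: state=H, head=0, tape[-4..4]=011000010 (head:     ^)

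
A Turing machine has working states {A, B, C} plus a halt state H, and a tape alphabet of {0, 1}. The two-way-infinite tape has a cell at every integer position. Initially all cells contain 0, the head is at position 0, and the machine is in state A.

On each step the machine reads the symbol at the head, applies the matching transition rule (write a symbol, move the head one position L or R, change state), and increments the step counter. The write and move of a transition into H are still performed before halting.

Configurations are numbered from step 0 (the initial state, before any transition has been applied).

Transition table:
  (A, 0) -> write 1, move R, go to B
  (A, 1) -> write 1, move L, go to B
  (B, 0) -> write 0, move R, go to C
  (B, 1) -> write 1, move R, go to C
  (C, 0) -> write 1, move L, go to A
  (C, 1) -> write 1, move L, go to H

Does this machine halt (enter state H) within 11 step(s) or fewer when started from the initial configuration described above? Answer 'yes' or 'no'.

Step 1: in state A at pos 0, read 0 -> (A,0)->write 1,move R,goto B. Now: state=B, head=1, tape[-1..2]=0100 (head:   ^)
Step 2: in state B at pos 1, read 0 -> (B,0)->write 0,move R,goto C. Now: state=C, head=2, tape[-1..3]=01000 (head:    ^)
Step 3: in state C at pos 2, read 0 -> (C,0)->write 1,move L,goto A. Now: state=A, head=1, tape[-1..3]=01010 (head:   ^)
Step 4: in state A at pos 1, read 0 -> (A,0)->write 1,move R,goto B. Now: state=B, head=2, tape[-1..3]=01110 (head:    ^)
Step 5: in state B at pos 2, read 1 -> (B,1)->write 1,move R,goto C. Now: state=C, head=3, tape[-1..4]=011100 (head:     ^)
Step 6: in state C at pos 3, read 0 -> (C,0)->write 1,move L,goto A. Now: state=A, head=2, tape[-1..4]=011110 (head:    ^)
Step 7: in state A at pos 2, read 1 -> (A,1)->write 1,move L,goto B. Now: state=B, head=1, tape[-1..4]=011110 (head:   ^)
Step 8: in state B at pos 1, read 1 -> (B,1)->write 1,move R,goto C. Now: state=C, head=2, tape[-1..4]=011110 (head:    ^)
Step 9: in state C at pos 2, read 1 -> (C,1)->write 1,move L,goto H. Now: state=H, head=1, tape[-1..4]=011110 (head:   ^)
State H reached at step 9; 9 <= 11 -> yes

Answer: yes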